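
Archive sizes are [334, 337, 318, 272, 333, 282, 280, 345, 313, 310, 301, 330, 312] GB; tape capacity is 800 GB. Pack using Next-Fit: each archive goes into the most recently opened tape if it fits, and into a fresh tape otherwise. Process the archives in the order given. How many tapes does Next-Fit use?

Put 334 GB in tape 1; 466 GB remain.
Put 337 GB in tape 1; 129 GB remain.
Put 318 GB in tape 2; 482 GB remain.
Put 272 GB in tape 2; 210 GB remain.
Put 333 GB in tape 3; 467 GB remain.
Put 282 GB in tape 3; 185 GB remain.
Put 280 GB in tape 4; 520 GB remain.
Put 345 GB in tape 4; 175 GB remain.
Put 313 GB in tape 5; 487 GB remain.
Put 310 GB in tape 5; 177 GB remain.
Put 301 GB in tape 6; 499 GB remain.
Put 330 GB in tape 6; 169 GB remain.
Put 312 GB in tape 7; 488 GB remain.

7 tapes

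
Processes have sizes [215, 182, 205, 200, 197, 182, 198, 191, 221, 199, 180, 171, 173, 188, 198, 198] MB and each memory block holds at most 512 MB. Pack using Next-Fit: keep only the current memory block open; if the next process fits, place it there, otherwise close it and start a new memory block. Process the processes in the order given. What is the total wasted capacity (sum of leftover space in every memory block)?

memory block 1: place 215 MB, 297 MB left
memory block 1: place 182 MB, 115 MB left
memory block 2: place 205 MB, 307 MB left
memory block 2: place 200 MB, 107 MB left
memory block 3: place 197 MB, 315 MB left
memory block 3: place 182 MB, 133 MB left
memory block 4: place 198 MB, 314 MB left
memory block 4: place 191 MB, 123 MB left
memory block 5: place 221 MB, 291 MB left
memory block 5: place 199 MB, 92 MB left
memory block 6: place 180 MB, 332 MB left
memory block 6: place 171 MB, 161 MB left
memory block 7: place 173 MB, 339 MB left
memory block 7: place 188 MB, 151 MB left
memory block 8: place 198 MB, 314 MB left
memory block 8: place 198 MB, 116 MB left
8 memory blocks × 512 MB = 4096 MB; used 3098 MB; unused 998 MB.

998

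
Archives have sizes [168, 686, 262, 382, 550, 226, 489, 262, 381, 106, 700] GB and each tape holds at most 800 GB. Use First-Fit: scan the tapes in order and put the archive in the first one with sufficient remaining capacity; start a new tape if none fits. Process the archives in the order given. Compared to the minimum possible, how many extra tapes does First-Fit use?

1

First-Fit: [168,262,226,106] [686] [382,262] [550] [489] [381] [700] → 7 tapes.
Total size 4212 GB; any packing needs at least ⌈4212/800⌉ = 6 tapes.
An optimal packing achieves that bound: [700] [686,106] [550,226] [489,262] [382,381] [262,168] → 6 tapes.
Excess: 7 − 6 = 1.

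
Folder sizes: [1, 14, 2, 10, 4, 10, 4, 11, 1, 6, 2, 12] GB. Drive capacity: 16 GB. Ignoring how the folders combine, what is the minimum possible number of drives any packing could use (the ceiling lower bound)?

Total size = 1 + 14 + 2 + 10 + 4 + 10 + 4 + 11 + 1 + 6 + 2 + 12 = 77 GB.
⌈77 / 16⌉ = 5.

5 drives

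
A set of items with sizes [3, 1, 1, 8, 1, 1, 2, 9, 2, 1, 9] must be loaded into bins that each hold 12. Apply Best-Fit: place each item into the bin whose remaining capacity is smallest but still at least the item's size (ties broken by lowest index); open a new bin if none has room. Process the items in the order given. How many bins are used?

4

Put 3 in bin 1; 9 remain.
Put 1 in bin 1; 8 remain.
Put 1 in bin 1; 7 remain.
Put 8 in bin 2; 4 remain.
Put 1 in bin 2; 3 remain.
Put 1 in bin 2; 2 remain.
Put 2 in bin 2; 0 remain.
Put 9 in bin 3; 3 remain.
Put 2 in bin 3; 1 remain.
Put 1 in bin 3; 0 remain.
Put 9 in bin 4; 3 remain.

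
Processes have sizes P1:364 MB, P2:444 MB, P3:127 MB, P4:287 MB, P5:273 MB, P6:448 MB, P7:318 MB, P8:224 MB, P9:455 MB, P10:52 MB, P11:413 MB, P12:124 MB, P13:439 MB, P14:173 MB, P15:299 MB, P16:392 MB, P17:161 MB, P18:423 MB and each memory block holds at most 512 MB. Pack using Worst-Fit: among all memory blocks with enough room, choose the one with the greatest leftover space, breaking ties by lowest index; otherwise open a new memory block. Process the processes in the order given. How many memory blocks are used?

12

Put P1 (364 MB) in memory block 1; 148 MB remain.
Put P2 (444 MB) in memory block 2; 68 MB remain.
Put P3 (127 MB) in memory block 1; 21 MB remain.
Put P4 (287 MB) in memory block 3; 225 MB remain.
Put P5 (273 MB) in memory block 4; 239 MB remain.
Put P6 (448 MB) in memory block 5; 64 MB remain.
Put P7 (318 MB) in memory block 6; 194 MB remain.
Put P8 (224 MB) in memory block 4; 15 MB remain.
Put P9 (455 MB) in memory block 7; 57 MB remain.
Put P10 (52 MB) in memory block 3; 173 MB remain.
Put P11 (413 MB) in memory block 8; 99 MB remain.
Put P12 (124 MB) in memory block 6; 70 MB remain.
Put P13 (439 MB) in memory block 9; 73 MB remain.
Put P14 (173 MB) in memory block 3; 0 MB remain.
Put P15 (299 MB) in memory block 10; 213 MB remain.
Put P16 (392 MB) in memory block 11; 120 MB remain.
Put P17 (161 MB) in memory block 10; 52 MB remain.
Put P18 (423 MB) in memory block 12; 89 MB remain.
Final memory blocks: [364,127] [444] [287,52,173] [273,224] [448] [318,124] [455] [413] [439] [299,161] [392] [423].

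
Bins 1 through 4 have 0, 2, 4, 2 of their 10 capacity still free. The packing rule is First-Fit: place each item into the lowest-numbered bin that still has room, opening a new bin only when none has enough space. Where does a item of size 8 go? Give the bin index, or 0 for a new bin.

No bin has ≥ 8 free, so a new bin is opened.

0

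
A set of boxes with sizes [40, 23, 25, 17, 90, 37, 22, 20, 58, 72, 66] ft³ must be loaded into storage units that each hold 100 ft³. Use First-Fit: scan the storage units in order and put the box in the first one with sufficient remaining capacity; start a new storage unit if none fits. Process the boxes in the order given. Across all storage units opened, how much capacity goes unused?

130

Put 40 ft³ in storage unit 1; 60 ft³ remain.
Put 23 ft³ in storage unit 1; 37 ft³ remain.
Put 25 ft³ in storage unit 1; 12 ft³ remain.
Put 17 ft³ in storage unit 2; 83 ft³ remain.
Put 90 ft³ in storage unit 3; 10 ft³ remain.
Put 37 ft³ in storage unit 2; 46 ft³ remain.
Put 22 ft³ in storage unit 2; 24 ft³ remain.
Put 20 ft³ in storage unit 2; 4 ft³ remain.
Put 58 ft³ in storage unit 4; 42 ft³ remain.
Put 72 ft³ in storage unit 5; 28 ft³ remain.
Put 66 ft³ in storage unit 6; 34 ft³ remain.
6 storage units × 100 ft³ = 600 ft³; used 470 ft³; unused 130 ft³.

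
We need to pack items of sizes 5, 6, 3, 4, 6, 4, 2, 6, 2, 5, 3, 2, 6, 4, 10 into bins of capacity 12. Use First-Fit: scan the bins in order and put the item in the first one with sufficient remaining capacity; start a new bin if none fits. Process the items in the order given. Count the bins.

Put 5 in bin 1; 7 remain.
Put 6 in bin 1; 1 remain.
Put 3 in bin 2; 9 remain.
Put 4 in bin 2; 5 remain.
Put 6 in bin 3; 6 remain.
Put 4 in bin 2; 1 remain.
Put 2 in bin 3; 4 remain.
Put 6 in bin 4; 6 remain.
Put 2 in bin 3; 2 remain.
Put 5 in bin 4; 1 remain.
Put 3 in bin 5; 9 remain.
Put 2 in bin 3; 0 remain.
Put 6 in bin 5; 3 remain.
Put 4 in bin 6; 8 remain.
Put 10 in bin 7; 2 remain.

7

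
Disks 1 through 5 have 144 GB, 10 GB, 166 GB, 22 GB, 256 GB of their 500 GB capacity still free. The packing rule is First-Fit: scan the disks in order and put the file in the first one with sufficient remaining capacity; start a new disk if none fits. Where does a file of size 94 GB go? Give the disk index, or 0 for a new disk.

Disks with room: disk 1 (144 GB), disk 3 (166 GB), disk 5 (256 GB).
The first with room is disk 1.

1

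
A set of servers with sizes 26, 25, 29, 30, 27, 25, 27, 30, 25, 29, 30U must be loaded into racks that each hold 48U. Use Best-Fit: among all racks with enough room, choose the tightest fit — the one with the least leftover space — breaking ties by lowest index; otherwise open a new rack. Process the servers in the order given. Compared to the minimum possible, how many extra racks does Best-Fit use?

Best-Fit: [26] [25] [29] [30] [27] [25] [27] [30] [25] [29] [30] → 11 racks.
11 servers exceed 24U (half the capacity), and no two of those can share a rack, so at least 11 racks are needed.
So 11 is already optimal.

0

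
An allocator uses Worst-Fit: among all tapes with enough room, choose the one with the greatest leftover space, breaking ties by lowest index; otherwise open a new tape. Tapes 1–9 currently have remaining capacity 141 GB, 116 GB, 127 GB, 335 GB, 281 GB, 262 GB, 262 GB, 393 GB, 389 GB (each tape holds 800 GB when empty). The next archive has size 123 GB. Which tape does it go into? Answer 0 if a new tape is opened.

8

Tapes with room: tape 1 (141 GB), tape 3 (127 GB), tape 4 (335 GB), tape 5 (281 GB), tape 6 (262 GB), tape 7 (262 GB), tape 8 (393 GB), tape 9 (389 GB).
Most room is tape 8 with 393 GB free.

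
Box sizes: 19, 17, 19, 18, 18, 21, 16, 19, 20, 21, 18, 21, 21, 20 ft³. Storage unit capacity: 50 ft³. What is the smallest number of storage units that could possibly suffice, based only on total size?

6 storage units

Total size = 19 + 17 + 19 + 18 + 18 + 21 + 16 + 19 + 20 + 21 + 18 + 21 + 21 + 20 = 268 ft³.
⌈268 / 50⌉ = 6.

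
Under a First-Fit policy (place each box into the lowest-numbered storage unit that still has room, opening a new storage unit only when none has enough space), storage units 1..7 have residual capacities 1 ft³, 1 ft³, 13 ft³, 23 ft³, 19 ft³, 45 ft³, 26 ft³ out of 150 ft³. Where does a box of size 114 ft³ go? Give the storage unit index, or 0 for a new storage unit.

0

No storage unit has ≥ 114 ft³ free, so a new storage unit is opened.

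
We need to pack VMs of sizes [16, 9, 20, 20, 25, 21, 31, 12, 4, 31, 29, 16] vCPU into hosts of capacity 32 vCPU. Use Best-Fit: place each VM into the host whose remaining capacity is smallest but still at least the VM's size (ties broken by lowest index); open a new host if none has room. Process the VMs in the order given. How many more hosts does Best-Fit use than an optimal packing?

Best-Fit: [16,9,4] [20,12] [20] [25] [21] [31] [31] [29] [16] → 9 hosts.
Total size 234 vCPU; any packing needs at least ⌈234/32⌉ = 8 hosts.
An optimal packing achieves that bound: [31] [31] [29] [25,4] [21,9] [20,12] [20] [16,16] → 8 hosts.
Excess: 9 − 8 = 1.

1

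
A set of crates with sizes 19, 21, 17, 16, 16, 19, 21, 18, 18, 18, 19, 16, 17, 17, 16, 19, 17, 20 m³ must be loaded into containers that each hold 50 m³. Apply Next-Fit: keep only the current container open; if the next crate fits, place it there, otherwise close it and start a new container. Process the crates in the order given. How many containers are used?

container 1: place 19 m³, 31 m³ left
container 1: place 21 m³, 10 m³ left
container 2: place 17 m³, 33 m³ left
container 2: place 16 m³, 17 m³ left
container 2: place 16 m³, 1 m³ left
container 3: place 19 m³, 31 m³ left
container 3: place 21 m³, 10 m³ left
container 4: place 18 m³, 32 m³ left
container 4: place 18 m³, 14 m³ left
container 5: place 18 m³, 32 m³ left
container 5: place 19 m³, 13 m³ left
container 6: place 16 m³, 34 m³ left
container 6: place 17 m³, 17 m³ left
container 6: place 17 m³, 0 m³ left
container 7: place 16 m³, 34 m³ left
container 7: place 19 m³, 15 m³ left
container 8: place 17 m³, 33 m³ left
container 8: place 20 m³, 13 m³ left
Final containers: [19,21] [17,16,16] [19,21] [18,18] [18,19] [16,17,17] [16,19] [17,20].

8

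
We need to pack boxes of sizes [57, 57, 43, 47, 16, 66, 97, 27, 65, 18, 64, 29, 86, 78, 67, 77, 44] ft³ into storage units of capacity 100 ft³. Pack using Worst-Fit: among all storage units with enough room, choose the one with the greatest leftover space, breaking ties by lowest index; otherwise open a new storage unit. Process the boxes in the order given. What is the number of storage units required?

Put 57 ft³ in storage unit 1; 43 ft³ remain.
Put 57 ft³ in storage unit 2; 43 ft³ remain.
Put 43 ft³ in storage unit 1; 0 ft³ remain.
Put 47 ft³ in storage unit 3; 53 ft³ remain.
Put 16 ft³ in storage unit 3; 37 ft³ remain.
Put 66 ft³ in storage unit 4; 34 ft³ remain.
Put 97 ft³ in storage unit 5; 3 ft³ remain.
Put 27 ft³ in storage unit 2; 16 ft³ remain.
Put 65 ft³ in storage unit 6; 35 ft³ remain.
Put 18 ft³ in storage unit 3; 19 ft³ remain.
Put 64 ft³ in storage unit 7; 36 ft³ remain.
Put 29 ft³ in storage unit 7; 7 ft³ remain.
Put 86 ft³ in storage unit 8; 14 ft³ remain.
Put 78 ft³ in storage unit 9; 22 ft³ remain.
Put 67 ft³ in storage unit 10; 33 ft³ remain.
Put 77 ft³ in storage unit 11; 23 ft³ remain.
Put 44 ft³ in storage unit 12; 56 ft³ remain.
Final storage units: [57,43] [57,27] [47,16,18] [66] [97] [65] [64,29] [86] [78] [67] [77] [44].

12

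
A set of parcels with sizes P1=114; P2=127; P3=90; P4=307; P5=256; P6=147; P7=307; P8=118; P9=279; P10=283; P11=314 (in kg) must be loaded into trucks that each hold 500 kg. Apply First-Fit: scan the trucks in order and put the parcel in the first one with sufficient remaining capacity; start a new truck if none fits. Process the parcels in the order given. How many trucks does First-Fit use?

7 trucks

truck 1: place P1 (114 kg), 386 kg left
truck 1: place P2 (127 kg), 259 kg left
truck 1: place P3 (90 kg), 169 kg left
truck 2: place P4 (307 kg), 193 kg left
truck 3: place P5 (256 kg), 244 kg left
truck 1: place P6 (147 kg), 22 kg left
truck 4: place P7 (307 kg), 193 kg left
truck 2: place P8 (118 kg), 75 kg left
truck 5: place P9 (279 kg), 221 kg left
truck 6: place P10 (283 kg), 217 kg left
truck 7: place P11 (314 kg), 186 kg left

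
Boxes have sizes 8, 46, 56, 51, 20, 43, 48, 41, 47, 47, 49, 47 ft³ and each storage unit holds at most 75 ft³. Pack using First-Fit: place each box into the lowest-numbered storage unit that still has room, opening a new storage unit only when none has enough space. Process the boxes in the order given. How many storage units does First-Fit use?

storage unit 1: place 8 ft³, 67 ft³ left
storage unit 1: place 46 ft³, 21 ft³ left
storage unit 2: place 56 ft³, 19 ft³ left
storage unit 3: place 51 ft³, 24 ft³ left
storage unit 1: place 20 ft³, 1 ft³ left
storage unit 4: place 43 ft³, 32 ft³ left
storage unit 5: place 48 ft³, 27 ft³ left
storage unit 6: place 41 ft³, 34 ft³ left
storage unit 7: place 47 ft³, 28 ft³ left
storage unit 8: place 47 ft³, 28 ft³ left
storage unit 9: place 49 ft³, 26 ft³ left
storage unit 10: place 47 ft³, 28 ft³ left

10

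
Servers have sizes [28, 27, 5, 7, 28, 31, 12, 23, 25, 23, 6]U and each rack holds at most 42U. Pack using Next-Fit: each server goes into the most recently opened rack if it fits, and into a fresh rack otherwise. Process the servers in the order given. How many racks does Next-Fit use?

7 racks

rack 1: place 28U, 14U left
rack 2: place 27U, 15U left
rack 2: place 5U, 10U left
rack 2: place 7U, 3U left
rack 3: place 28U, 14U left
rack 4: place 31U, 11U left
rack 5: place 12U, 30U left
rack 5: place 23U, 7U left
rack 6: place 25U, 17U left
rack 7: place 23U, 19U left
rack 7: place 6U, 13U left
Final racks: [28] [27,5,7] [28] [31] [12,23] [25] [23,6].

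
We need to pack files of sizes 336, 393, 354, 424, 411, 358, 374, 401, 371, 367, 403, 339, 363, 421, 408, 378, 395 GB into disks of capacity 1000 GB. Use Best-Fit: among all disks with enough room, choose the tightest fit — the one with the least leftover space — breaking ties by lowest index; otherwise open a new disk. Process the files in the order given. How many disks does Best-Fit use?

Put 336 GB in disk 1; 664 GB remain.
Put 393 GB in disk 1; 271 GB remain.
Put 354 GB in disk 2; 646 GB remain.
Put 424 GB in disk 2; 222 GB remain.
Put 411 GB in disk 3; 589 GB remain.
Put 358 GB in disk 3; 231 GB remain.
Put 374 GB in disk 4; 626 GB remain.
Put 401 GB in disk 4; 225 GB remain.
Put 371 GB in disk 5; 629 GB remain.
Put 367 GB in disk 5; 262 GB remain.
Put 403 GB in disk 6; 597 GB remain.
Put 339 GB in disk 6; 258 GB remain.
Put 363 GB in disk 7; 637 GB remain.
Put 421 GB in disk 7; 216 GB remain.
Put 408 GB in disk 8; 592 GB remain.
Put 378 GB in disk 8; 214 GB remain.
Put 395 GB in disk 9; 605 GB remain.
Final disks: [336,393] [354,424] [411,358] [374,401] [371,367] [403,339] [363,421] [408,378] [395].

9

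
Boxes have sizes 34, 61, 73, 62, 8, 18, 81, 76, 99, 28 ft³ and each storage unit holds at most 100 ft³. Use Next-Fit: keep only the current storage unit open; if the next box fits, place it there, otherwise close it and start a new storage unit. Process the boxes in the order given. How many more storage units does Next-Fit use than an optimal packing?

Next-Fit: [34,61] [73] [62,8,18] [81] [76] [99] [28] → 7 storage units.
Total size 540 ft³; any packing needs at least ⌈540/100⌉ = 6 storage units.
An optimal packing achieves that bound: [99] [81,18] [76,8] [73] [62,34] [61,28] → 6 storage units.
Excess: 7 − 6 = 1.

1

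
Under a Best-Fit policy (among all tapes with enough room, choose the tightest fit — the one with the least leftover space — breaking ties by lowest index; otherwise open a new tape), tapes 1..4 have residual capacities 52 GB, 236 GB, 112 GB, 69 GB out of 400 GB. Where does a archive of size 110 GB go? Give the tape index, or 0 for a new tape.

Tapes with room: tape 2 (236 GB), tape 3 (112 GB).
Tightest fit is tape 3 with 112 GB free.

3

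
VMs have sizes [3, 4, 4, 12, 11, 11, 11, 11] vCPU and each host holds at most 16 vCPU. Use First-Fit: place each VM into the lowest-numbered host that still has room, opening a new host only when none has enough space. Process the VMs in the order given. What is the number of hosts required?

3 vCPU → host 1 (remaining 13 vCPU)
4 vCPU → host 1 (remaining 9 vCPU)
4 vCPU → host 1 (remaining 5 vCPU)
12 vCPU → host 2 (remaining 4 vCPU)
11 vCPU → host 3 (remaining 5 vCPU)
11 vCPU → host 4 (remaining 5 vCPU)
11 vCPU → host 5 (remaining 5 vCPU)
11 vCPU → host 6 (remaining 5 vCPU)
Final hosts: [3,4,4] [12] [11] [11] [11] [11].

6 hosts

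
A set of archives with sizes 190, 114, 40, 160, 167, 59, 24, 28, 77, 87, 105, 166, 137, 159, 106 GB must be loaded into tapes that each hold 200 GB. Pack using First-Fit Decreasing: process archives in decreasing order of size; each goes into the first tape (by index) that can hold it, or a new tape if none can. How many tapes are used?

Sorted descending: 190, 167, 166, 160, 159, 137, 114, 106, 105, 87, 77, 59, 40, 28, 24.
190 GB → tape 1 (remaining 10 GB)
167 GB → tape 2 (remaining 33 GB)
166 GB → tape 3 (remaining 34 GB)
160 GB → tape 4 (remaining 40 GB)
159 GB → tape 5 (remaining 41 GB)
137 GB → tape 6 (remaining 63 GB)
114 GB → tape 7 (remaining 86 GB)
106 GB → tape 8 (remaining 94 GB)
105 GB → tape 9 (remaining 95 GB)
87 GB → tape 8 (remaining 7 GB)
77 GB → tape 7 (remaining 9 GB)
59 GB → tape 6 (remaining 4 GB)
40 GB → tape 4 (remaining 0 GB)
28 GB → tape 2 (remaining 5 GB)
24 GB → tape 3 (remaining 10 GB)
Final tapes: [190] [167,28] [166,24] [160,40] [159] [137,59] [114,77] [106,87] [105].

9 tapes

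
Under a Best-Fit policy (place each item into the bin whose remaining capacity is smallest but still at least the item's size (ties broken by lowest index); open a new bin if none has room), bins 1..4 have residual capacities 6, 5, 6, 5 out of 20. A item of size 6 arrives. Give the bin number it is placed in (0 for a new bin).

Bins with room: bin 1 (6), bin 3 (6).
Tightest fit is bin 1 with 6 free.

1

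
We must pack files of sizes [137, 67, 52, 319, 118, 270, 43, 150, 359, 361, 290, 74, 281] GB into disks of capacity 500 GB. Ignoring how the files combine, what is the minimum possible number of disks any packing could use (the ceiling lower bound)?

Total size = 137 + 67 + 52 + 319 + 118 + 270 + 43 + 150 + 359 + 361 + 290 + 74 + 281 = 2521 GB.
⌈2521 / 500⌉ = 6.

6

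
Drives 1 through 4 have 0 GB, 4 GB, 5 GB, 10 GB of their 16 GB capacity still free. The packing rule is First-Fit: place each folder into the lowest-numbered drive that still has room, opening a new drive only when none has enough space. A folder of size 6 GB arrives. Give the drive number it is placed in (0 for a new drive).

4

Drives with room: drive 4 (10 GB).
The first with room is drive 4.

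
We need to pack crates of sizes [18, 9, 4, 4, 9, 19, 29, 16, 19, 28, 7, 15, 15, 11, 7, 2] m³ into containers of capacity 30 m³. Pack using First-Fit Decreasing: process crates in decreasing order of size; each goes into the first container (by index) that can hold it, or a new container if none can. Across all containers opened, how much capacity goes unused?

28

Sorted descending: 29, 28, 19, 19, 18, 16, 15, 15, 11, 9, 9, 7, 7, 4, 4, 2.
29 m³ → container 1 (remaining 1 m³)
28 m³ → container 2 (remaining 2 m³)
19 m³ → container 3 (remaining 11 m³)
19 m³ → container 4 (remaining 11 m³)
18 m³ → container 5 (remaining 12 m³)
16 m³ → container 6 (remaining 14 m³)
15 m³ → container 7 (remaining 15 m³)
15 m³ → container 7 (remaining 0 m³)
11 m³ → container 3 (remaining 0 m³)
9 m³ → container 4 (remaining 2 m³)
9 m³ → container 5 (remaining 3 m³)
7 m³ → container 6 (remaining 7 m³)
7 m³ → container 6 (remaining 0 m³)
4 m³ → container 8 (remaining 26 m³)
4 m³ → container 8 (remaining 22 m³)
2 m³ → container 2 (remaining 0 m³)
8 containers × 30 m³ = 240 m³; used 212 m³; unused 28 m³.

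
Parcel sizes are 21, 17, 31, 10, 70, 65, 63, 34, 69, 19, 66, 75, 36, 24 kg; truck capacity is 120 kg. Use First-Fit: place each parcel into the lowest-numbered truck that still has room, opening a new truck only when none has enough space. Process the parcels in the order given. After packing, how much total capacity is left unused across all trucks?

Put 21 kg in truck 1; 99 kg remain.
Put 17 kg in truck 1; 82 kg remain.
Put 31 kg in truck 1; 51 kg remain.
Put 10 kg in truck 1; 41 kg remain.
Put 70 kg in truck 2; 50 kg remain.
Put 65 kg in truck 3; 55 kg remain.
Put 63 kg in truck 4; 57 kg remain.
Put 34 kg in truck 1; 7 kg remain.
Put 69 kg in truck 5; 51 kg remain.
Put 19 kg in truck 2; 31 kg remain.
Put 66 kg in truck 6; 54 kg remain.
Put 75 kg in truck 7; 45 kg remain.
Put 36 kg in truck 3; 19 kg remain.
Put 24 kg in truck 2; 7 kg remain.
7 trucks × 120 kg = 840 kg; used 600 kg; unused 240 kg.

240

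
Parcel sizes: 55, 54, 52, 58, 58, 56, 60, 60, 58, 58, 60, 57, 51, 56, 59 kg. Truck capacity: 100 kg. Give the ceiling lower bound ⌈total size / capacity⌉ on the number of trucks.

9 trucks

Total size = 55 + 54 + 52 + 58 + 58 + 56 + 60 + 60 + 58 + 58 + 60 + 57 + 51 + 56 + 59 = 852 kg.
⌈852 / 100⌉ = 9.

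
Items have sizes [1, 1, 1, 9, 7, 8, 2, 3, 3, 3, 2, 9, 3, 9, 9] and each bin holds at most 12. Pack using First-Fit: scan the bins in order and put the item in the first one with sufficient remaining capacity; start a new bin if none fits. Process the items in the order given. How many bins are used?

7

1 → bin 1 (remaining 11)
1 → bin 1 (remaining 10)
1 → bin 1 (remaining 9)
9 → bin 1 (remaining 0)
7 → bin 2 (remaining 5)
8 → bin 3 (remaining 4)
2 → bin 2 (remaining 3)
3 → bin 2 (remaining 0)
3 → bin 3 (remaining 1)
3 → bin 4 (remaining 9)
2 → bin 4 (remaining 7)
9 → bin 5 (remaining 3)
3 → bin 4 (remaining 4)
9 → bin 6 (remaining 3)
9 → bin 7 (remaining 3)
Final bins: [1,1,1,9] [7,2,3] [8,3] [3,2,3] [9] [9] [9].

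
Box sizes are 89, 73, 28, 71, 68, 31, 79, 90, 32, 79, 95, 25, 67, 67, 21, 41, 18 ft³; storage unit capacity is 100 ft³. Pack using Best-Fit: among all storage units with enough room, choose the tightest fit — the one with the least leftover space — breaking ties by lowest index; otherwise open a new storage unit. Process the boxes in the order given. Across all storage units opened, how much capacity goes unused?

89 ft³ → storage unit 1 (remaining 11 ft³)
73 ft³ → storage unit 2 (remaining 27 ft³)
28 ft³ → storage unit 3 (remaining 72 ft³)
71 ft³ → storage unit 3 (remaining 1 ft³)
68 ft³ → storage unit 4 (remaining 32 ft³)
31 ft³ → storage unit 4 (remaining 1 ft³)
79 ft³ → storage unit 5 (remaining 21 ft³)
90 ft³ → storage unit 6 (remaining 10 ft³)
32 ft³ → storage unit 7 (remaining 68 ft³)
79 ft³ → storage unit 8 (remaining 21 ft³)
95 ft³ → storage unit 9 (remaining 5 ft³)
25 ft³ → storage unit 2 (remaining 2 ft³)
67 ft³ → storage unit 7 (remaining 1 ft³)
67 ft³ → storage unit 10 (remaining 33 ft³)
21 ft³ → storage unit 5 (remaining 0 ft³)
41 ft³ → storage unit 11 (remaining 59 ft³)
18 ft³ → storage unit 8 (remaining 3 ft³)
11 storage units × 100 ft³ = 1100 ft³; used 974 ft³; unused 126 ft³.

126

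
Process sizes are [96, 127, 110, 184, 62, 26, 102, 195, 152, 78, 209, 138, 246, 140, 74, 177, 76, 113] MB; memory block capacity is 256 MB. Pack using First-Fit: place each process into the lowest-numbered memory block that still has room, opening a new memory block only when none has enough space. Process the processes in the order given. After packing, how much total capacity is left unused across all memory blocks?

memory block 1: place 96 MB, 160 MB left
memory block 1: place 127 MB, 33 MB left
memory block 2: place 110 MB, 146 MB left
memory block 3: place 184 MB, 72 MB left
memory block 2: place 62 MB, 84 MB left
memory block 1: place 26 MB, 7 MB left
memory block 4: place 102 MB, 154 MB left
memory block 5: place 195 MB, 61 MB left
memory block 4: place 152 MB, 2 MB left
memory block 2: place 78 MB, 6 MB left
memory block 6: place 209 MB, 47 MB left
memory block 7: place 138 MB, 118 MB left
memory block 8: place 246 MB, 10 MB left
memory block 9: place 140 MB, 116 MB left
memory block 7: place 74 MB, 44 MB left
memory block 10: place 177 MB, 79 MB left
memory block 9: place 76 MB, 40 MB left
memory block 11: place 113 MB, 143 MB left
11 memory blocks × 256 MB = 2816 MB; used 2305 MB; unused 511 MB.

511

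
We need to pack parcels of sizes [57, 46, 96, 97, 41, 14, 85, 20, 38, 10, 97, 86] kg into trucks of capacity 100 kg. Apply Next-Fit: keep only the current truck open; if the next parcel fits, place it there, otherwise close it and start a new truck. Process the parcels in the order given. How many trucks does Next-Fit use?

9

57 kg → truck 1 (remaining 43 kg)
46 kg → truck 2 (remaining 54 kg)
96 kg → truck 3 (remaining 4 kg)
97 kg → truck 4 (remaining 3 kg)
41 kg → truck 5 (remaining 59 kg)
14 kg → truck 5 (remaining 45 kg)
85 kg → truck 6 (remaining 15 kg)
20 kg → truck 7 (remaining 80 kg)
38 kg → truck 7 (remaining 42 kg)
10 kg → truck 7 (remaining 32 kg)
97 kg → truck 8 (remaining 3 kg)
86 kg → truck 9 (remaining 14 kg)
Final trucks: [57] [46] [96] [97] [41,14] [85] [20,38,10] [97] [86].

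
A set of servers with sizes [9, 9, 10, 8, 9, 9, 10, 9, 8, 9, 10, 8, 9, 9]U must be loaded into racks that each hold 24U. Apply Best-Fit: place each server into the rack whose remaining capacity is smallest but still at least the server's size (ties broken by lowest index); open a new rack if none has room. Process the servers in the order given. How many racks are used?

7

rack 1: place 9U, 15U left
rack 1: place 9U, 6U left
rack 2: place 10U, 14U left
rack 2: place 8U, 6U left
rack 3: place 9U, 15U left
rack 3: place 9U, 6U left
rack 4: place 10U, 14U left
rack 4: place 9U, 5U left
rack 5: place 8U, 16U left
rack 5: place 9U, 7U left
rack 6: place 10U, 14U left
rack 6: place 8U, 6U left
rack 7: place 9U, 15U left
rack 7: place 9U, 6U left
Final racks: [9,9] [10,8] [9,9] [10,9] [8,9] [10,8] [9,9].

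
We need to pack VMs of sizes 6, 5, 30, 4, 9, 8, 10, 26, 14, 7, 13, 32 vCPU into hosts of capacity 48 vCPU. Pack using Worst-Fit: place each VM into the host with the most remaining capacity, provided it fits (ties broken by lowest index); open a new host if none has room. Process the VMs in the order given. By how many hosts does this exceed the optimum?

Worst-Fit: [6,5,30,4] [9,8,10,7,13] [26,14] [32] → 4 hosts.
Total size 164 vCPU; any packing needs at least ⌈164/48⌉ = 4 hosts.
So 4 is already optimal.

0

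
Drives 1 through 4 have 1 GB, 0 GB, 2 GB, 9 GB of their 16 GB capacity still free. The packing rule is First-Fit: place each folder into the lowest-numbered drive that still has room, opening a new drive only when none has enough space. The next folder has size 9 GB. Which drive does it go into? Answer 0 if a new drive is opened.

4

Drives with room: drive 4 (9 GB).
The first with room is drive 4.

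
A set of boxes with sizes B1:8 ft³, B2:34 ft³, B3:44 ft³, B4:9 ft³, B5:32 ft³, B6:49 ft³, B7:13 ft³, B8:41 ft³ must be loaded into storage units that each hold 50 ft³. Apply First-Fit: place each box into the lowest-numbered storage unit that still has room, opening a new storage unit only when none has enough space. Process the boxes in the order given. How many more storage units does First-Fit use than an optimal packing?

First-Fit: [8,34] [44] [9,32] [49] [13] [41] → 6 storage units.
Total size 230 ft³; any packing needs at least ⌈230/50⌉ = 5 storage units.
An optimal packing achieves that bound: [49] [44] [41,9] [34,13] [32,8] → 5 storage units.
Excess: 6 − 5 = 1.

1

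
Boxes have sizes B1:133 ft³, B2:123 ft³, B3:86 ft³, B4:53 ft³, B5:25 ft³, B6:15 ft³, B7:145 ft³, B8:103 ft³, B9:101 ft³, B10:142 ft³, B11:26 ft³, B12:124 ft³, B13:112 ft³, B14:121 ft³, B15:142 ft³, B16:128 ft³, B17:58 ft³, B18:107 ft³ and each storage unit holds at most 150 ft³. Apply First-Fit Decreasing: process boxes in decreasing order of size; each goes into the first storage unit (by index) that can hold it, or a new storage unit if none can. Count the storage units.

Sorted descending: 145, 142, 142, 133, 128, 124, 123, 121, 112, 107, 103, 101, 86, 58, 53, 26, 25, 15.
145 ft³ → storage unit 1 (remaining 5 ft³)
142 ft³ → storage unit 2 (remaining 8 ft³)
142 ft³ → storage unit 3 (remaining 8 ft³)
133 ft³ → storage unit 4 (remaining 17 ft³)
128 ft³ → storage unit 5 (remaining 22 ft³)
124 ft³ → storage unit 6 (remaining 26 ft³)
123 ft³ → storage unit 7 (remaining 27 ft³)
121 ft³ → storage unit 8 (remaining 29 ft³)
112 ft³ → storage unit 9 (remaining 38 ft³)
107 ft³ → storage unit 10 (remaining 43 ft³)
103 ft³ → storage unit 11 (remaining 47 ft³)
101 ft³ → storage unit 12 (remaining 49 ft³)
86 ft³ → storage unit 13 (remaining 64 ft³)
58 ft³ → storage unit 13 (remaining 6 ft³)
53 ft³ → storage unit 14 (remaining 97 ft³)
26 ft³ → storage unit 6 (remaining 0 ft³)
25 ft³ → storage unit 7 (remaining 2 ft³)
15 ft³ → storage unit 4 (remaining 2 ft³)

14 storage units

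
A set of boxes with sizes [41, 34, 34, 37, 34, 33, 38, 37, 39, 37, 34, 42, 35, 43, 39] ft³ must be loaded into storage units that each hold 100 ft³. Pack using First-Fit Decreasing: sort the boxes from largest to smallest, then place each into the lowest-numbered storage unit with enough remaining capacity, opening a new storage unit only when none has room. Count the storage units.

Sorted descending: 43, 42, 41, 39, 39, 38, 37, 37, 37, 35, 34, 34, 34, 34, 33.
Put 43 ft³ in storage unit 1; 57 ft³ remain.
Put 42 ft³ in storage unit 1; 15 ft³ remain.
Put 41 ft³ in storage unit 2; 59 ft³ remain.
Put 39 ft³ in storage unit 2; 20 ft³ remain.
Put 39 ft³ in storage unit 3; 61 ft³ remain.
Put 38 ft³ in storage unit 3; 23 ft³ remain.
Put 37 ft³ in storage unit 4; 63 ft³ remain.
Put 37 ft³ in storage unit 4; 26 ft³ remain.
Put 37 ft³ in storage unit 5; 63 ft³ remain.
Put 35 ft³ in storage unit 5; 28 ft³ remain.
Put 34 ft³ in storage unit 6; 66 ft³ remain.
Put 34 ft³ in storage unit 6; 32 ft³ remain.
Put 34 ft³ in storage unit 7; 66 ft³ remain.
Put 34 ft³ in storage unit 7; 32 ft³ remain.
Put 33 ft³ in storage unit 8; 67 ft³ remain.

8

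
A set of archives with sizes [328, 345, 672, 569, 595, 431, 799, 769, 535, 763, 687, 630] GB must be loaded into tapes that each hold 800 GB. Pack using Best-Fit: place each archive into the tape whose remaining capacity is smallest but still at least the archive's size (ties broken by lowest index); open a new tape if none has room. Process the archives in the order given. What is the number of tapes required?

11

328 GB → tape 1 (remaining 472 GB)
345 GB → tape 1 (remaining 127 GB)
672 GB → tape 2 (remaining 128 GB)
569 GB → tape 3 (remaining 231 GB)
595 GB → tape 4 (remaining 205 GB)
431 GB → tape 5 (remaining 369 GB)
799 GB → tape 6 (remaining 1 GB)
769 GB → tape 7 (remaining 31 GB)
535 GB → tape 8 (remaining 265 GB)
763 GB → tape 9 (remaining 37 GB)
687 GB → tape 10 (remaining 113 GB)
630 GB → tape 11 (remaining 170 GB)
Final tapes: [328,345] [672] [569] [595] [431] [799] [769] [535] [763] [687] [630].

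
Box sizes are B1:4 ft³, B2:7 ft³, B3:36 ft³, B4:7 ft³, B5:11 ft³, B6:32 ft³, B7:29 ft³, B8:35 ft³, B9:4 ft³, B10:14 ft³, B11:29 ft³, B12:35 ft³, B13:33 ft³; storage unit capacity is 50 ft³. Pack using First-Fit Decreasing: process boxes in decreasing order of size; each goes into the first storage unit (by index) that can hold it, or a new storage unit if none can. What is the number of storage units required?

Sorted descending: 36, 35, 35, 33, 32, 29, 29, 14, 11, 7, 7, 4, 4.
storage unit 1: place 36 ft³, 14 ft³ left
storage unit 2: place 35 ft³, 15 ft³ left
storage unit 3: place 35 ft³, 15 ft³ left
storage unit 4: place 33 ft³, 17 ft³ left
storage unit 5: place 32 ft³, 18 ft³ left
storage unit 6: place 29 ft³, 21 ft³ left
storage unit 7: place 29 ft³, 21 ft³ left
storage unit 1: place 14 ft³, 0 ft³ left
storage unit 2: place 11 ft³, 4 ft³ left
storage unit 3: place 7 ft³, 8 ft³ left
storage unit 3: place 7 ft³, 1 ft³ left
storage unit 2: place 4 ft³, 0 ft³ left
storage unit 4: place 4 ft³, 13 ft³ left
Final storage units: [36,14] [35,11,4] [35,7,7] [33,4] [32] [29] [29].

7 storage units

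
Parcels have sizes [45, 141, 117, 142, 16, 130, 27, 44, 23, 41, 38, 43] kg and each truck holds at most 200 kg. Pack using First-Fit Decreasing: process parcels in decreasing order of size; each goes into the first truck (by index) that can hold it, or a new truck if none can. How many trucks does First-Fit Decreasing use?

5 trucks

Sorted descending: 142, 141, 130, 117, 45, 44, 43, 41, 38, 27, 23, 16.
Put 142 kg in truck 1; 58 kg remain.
Put 141 kg in truck 2; 59 kg remain.
Put 130 kg in truck 3; 70 kg remain.
Put 117 kg in truck 4; 83 kg remain.
Put 45 kg in truck 1; 13 kg remain.
Put 44 kg in truck 2; 15 kg remain.
Put 43 kg in truck 3; 27 kg remain.
Put 41 kg in truck 4; 42 kg remain.
Put 38 kg in truck 4; 4 kg remain.
Put 27 kg in truck 3; 0 kg remain.
Put 23 kg in truck 5; 177 kg remain.
Put 16 kg in truck 5; 161 kg remain.
Final trucks: [142,45] [141,44] [130,43,27] [117,41,38] [23,16].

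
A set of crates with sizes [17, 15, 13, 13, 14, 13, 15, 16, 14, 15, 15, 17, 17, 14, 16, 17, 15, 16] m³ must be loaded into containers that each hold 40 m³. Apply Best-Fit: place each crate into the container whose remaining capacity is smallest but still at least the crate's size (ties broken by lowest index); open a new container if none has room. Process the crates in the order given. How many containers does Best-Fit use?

9

container 1: place 17 m³, 23 m³ left
container 1: place 15 m³, 8 m³ left
container 2: place 13 m³, 27 m³ left
container 2: place 13 m³, 14 m³ left
container 2: place 14 m³, 0 m³ left
container 3: place 13 m³, 27 m³ left
container 3: place 15 m³, 12 m³ left
container 4: place 16 m³, 24 m³ left
container 4: place 14 m³, 10 m³ left
container 5: place 15 m³, 25 m³ left
container 5: place 15 m³, 10 m³ left
container 6: place 17 m³, 23 m³ left
container 6: place 17 m³, 6 m³ left
container 7: place 14 m³, 26 m³ left
container 7: place 16 m³, 10 m³ left
container 8: place 17 m³, 23 m³ left
container 8: place 15 m³, 8 m³ left
container 9: place 16 m³, 24 m³ left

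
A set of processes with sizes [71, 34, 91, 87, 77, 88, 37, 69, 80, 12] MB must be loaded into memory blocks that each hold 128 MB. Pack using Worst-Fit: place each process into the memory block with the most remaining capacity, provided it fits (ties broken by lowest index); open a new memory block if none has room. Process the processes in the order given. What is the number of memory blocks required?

memory block 1: place 71 MB, 57 MB left
memory block 1: place 34 MB, 23 MB left
memory block 2: place 91 MB, 37 MB left
memory block 3: place 87 MB, 41 MB left
memory block 4: place 77 MB, 51 MB left
memory block 5: place 88 MB, 40 MB left
memory block 4: place 37 MB, 14 MB left
memory block 6: place 69 MB, 59 MB left
memory block 7: place 80 MB, 48 MB left
memory block 6: place 12 MB, 47 MB left
Final memory blocks: [71,34] [91] [87] [77,37] [88] [69,12] [80].

7 memory blocks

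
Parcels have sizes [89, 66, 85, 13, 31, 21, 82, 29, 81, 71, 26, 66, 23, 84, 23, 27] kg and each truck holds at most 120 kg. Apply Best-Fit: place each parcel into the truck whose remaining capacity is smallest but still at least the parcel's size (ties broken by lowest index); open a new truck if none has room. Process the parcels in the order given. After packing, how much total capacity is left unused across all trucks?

143

89 kg → truck 1 (remaining 31 kg)
66 kg → truck 2 (remaining 54 kg)
85 kg → truck 3 (remaining 35 kg)
13 kg → truck 1 (remaining 18 kg)
31 kg → truck 3 (remaining 4 kg)
21 kg → truck 2 (remaining 33 kg)
82 kg → truck 4 (remaining 38 kg)
29 kg → truck 2 (remaining 4 kg)
81 kg → truck 5 (remaining 39 kg)
71 kg → truck 6 (remaining 49 kg)
26 kg → truck 4 (remaining 12 kg)
66 kg → truck 7 (remaining 54 kg)
23 kg → truck 5 (remaining 16 kg)
84 kg → truck 8 (remaining 36 kg)
23 kg → truck 8 (remaining 13 kg)
27 kg → truck 6 (remaining 22 kg)
8 trucks × 120 kg = 960 kg; used 817 kg; unused 143 kg.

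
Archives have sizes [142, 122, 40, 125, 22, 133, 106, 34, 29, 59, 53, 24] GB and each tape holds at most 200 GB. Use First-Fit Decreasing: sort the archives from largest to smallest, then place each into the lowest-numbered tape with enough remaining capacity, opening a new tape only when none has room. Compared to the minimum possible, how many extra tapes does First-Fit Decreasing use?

0

First-Fit Decreasing: [142,53] [133,59] [125,40,34] [122,29,24,22] [106] → 5 tapes.
Total size 889 GB; any packing needs at least ⌈889/200⌉ = 5 tapes.
So 5 is already optimal.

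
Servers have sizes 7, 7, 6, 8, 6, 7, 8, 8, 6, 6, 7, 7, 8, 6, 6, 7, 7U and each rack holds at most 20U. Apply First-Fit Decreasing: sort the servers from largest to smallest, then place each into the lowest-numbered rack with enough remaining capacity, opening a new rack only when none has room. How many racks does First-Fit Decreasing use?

Sorted descending: 8, 8, 8, 8, 7, 7, 7, 7, 7, 7, 7, 6, 6, 6, 6, 6, 6.
rack 1: place 8U, 12U left
rack 1: place 8U, 4U left
rack 2: place 8U, 12U left
rack 2: place 8U, 4U left
rack 3: place 7U, 13U left
rack 3: place 7U, 6U left
rack 4: place 7U, 13U left
rack 4: place 7U, 6U left
rack 5: place 7U, 13U left
rack 5: place 7U, 6U left
rack 6: place 7U, 13U left
rack 3: place 6U, 0U left
rack 4: place 6U, 0U left
rack 5: place 6U, 0U left
rack 6: place 6U, 7U left
rack 6: place 6U, 1U left
rack 7: place 6U, 14U left

7 racks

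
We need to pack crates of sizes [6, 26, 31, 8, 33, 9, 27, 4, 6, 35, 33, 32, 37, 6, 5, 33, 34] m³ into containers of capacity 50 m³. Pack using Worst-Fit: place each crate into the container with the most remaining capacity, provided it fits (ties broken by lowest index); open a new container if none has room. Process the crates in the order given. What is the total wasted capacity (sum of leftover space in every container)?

135

container 1: place 6 m³, 44 m³ left
container 1: place 26 m³, 18 m³ left
container 2: place 31 m³, 19 m³ left
container 2: place 8 m³, 11 m³ left
container 3: place 33 m³, 17 m³ left
container 1: place 9 m³, 9 m³ left
container 4: place 27 m³, 23 m³ left
container 4: place 4 m³, 19 m³ left
container 4: place 6 m³, 13 m³ left
container 5: place 35 m³, 15 m³ left
container 6: place 33 m³, 17 m³ left
container 7: place 32 m³, 18 m³ left
container 8: place 37 m³, 13 m³ left
container 7: place 6 m³, 12 m³ left
container 3: place 5 m³, 12 m³ left
container 9: place 33 m³, 17 m³ left
container 10: place 34 m³, 16 m³ left
10 containers × 50 m³ = 500 m³; used 365 m³; unused 135 m³.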